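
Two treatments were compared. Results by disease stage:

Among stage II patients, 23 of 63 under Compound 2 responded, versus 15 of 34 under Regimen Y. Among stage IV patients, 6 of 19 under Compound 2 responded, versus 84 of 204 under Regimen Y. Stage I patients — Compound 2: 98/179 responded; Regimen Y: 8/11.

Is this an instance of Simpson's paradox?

Stage II: Compound 2 23/63 = 36.5%, Regimen Y 15/34 = 44.1% → Regimen Y
Stage IV: Compound 2 6/19 = 31.6%, Regimen Y 84/204 = 41.2% → Regimen Y
Stage I: Compound 2 98/179 = 54.7%, Regimen Y 8/11 = 72.7% → Regimen Y
Overall: Compound 2 127/261 = 48.7%, Regimen Y 107/249 = 43.0% → Compound 2
Regimen Y wins each disease group but Compound 2 wins overall — the comparison reverses. Regimen Y's patients skew toward stage IV, which has a lower base rate.

Yes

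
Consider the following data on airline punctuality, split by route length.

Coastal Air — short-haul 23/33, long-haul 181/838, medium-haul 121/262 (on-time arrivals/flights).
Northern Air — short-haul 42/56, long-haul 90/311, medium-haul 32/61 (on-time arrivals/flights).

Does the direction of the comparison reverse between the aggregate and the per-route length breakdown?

No

Short-haul: Coastal Air 23/33 = 69.7%, Northern Air 42/56 = 75.0% → Northern Air
Long-haul: Coastal Air 181/838 = 21.6%, Northern Air 90/311 = 28.9% → Northern Air
Medium-haul: Coastal Air 121/262 = 46.2%, Northern Air 32/61 = 52.5% → Northern Air
Overall: Coastal Air 325/1133 = 28.7%, Northern Air 164/428 = 38.3% → Northern Air
Northern Air wins overall and in every route group — no reversal.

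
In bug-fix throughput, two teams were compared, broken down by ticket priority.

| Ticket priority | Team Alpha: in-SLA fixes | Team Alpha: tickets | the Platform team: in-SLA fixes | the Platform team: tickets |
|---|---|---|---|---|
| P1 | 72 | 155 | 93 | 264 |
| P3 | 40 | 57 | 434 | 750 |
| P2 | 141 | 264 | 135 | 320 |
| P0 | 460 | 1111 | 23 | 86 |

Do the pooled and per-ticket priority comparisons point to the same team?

P1: Team Alpha 72/155 = 46.5%, the Platform team 93/264 = 35.2% → Team Alpha
P3: Team Alpha 40/57 = 70.2%, the Platform team 434/750 = 57.9% → Team Alpha
P2: Team Alpha 141/264 = 53.4%, the Platform team 135/320 = 42.2% → Team Alpha
P0: Team Alpha 460/1111 = 41.4%, the Platform team 23/86 = 26.7% → Team Alpha
Overall: Team Alpha 713/1587 = 44.9%, the Platform team 685/1420 = 48.2% → the Platform team
Team Alpha wins each ticket group but the Platform team wins overall — the comparison reverses. Team Alpha's tickets skew toward P0, which has a lower base rate.

No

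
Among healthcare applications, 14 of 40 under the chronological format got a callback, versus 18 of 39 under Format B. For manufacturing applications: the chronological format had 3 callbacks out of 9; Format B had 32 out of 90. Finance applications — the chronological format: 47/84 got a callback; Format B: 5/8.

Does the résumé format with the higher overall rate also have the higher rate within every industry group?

Healthcare: the chronological format 14/40 = 35.0%, Format B 18/39 = 46.2% → Format B
Manufacturing: the chronological format 3/9 = 33.3%, Format B 32/90 = 35.6% → Format B
Finance: the chronological format 47/84 = 56.0%, Format B 5/8 = 62.5% → Format B
Overall: the chronological format 64/133 = 48.1%, Format B 55/137 = 40.1% → the chronological format
Format B wins each industry group but the chronological format wins overall — the comparison reverses. Format B's applications skew toward manufacturing, which has a lower base rate.

No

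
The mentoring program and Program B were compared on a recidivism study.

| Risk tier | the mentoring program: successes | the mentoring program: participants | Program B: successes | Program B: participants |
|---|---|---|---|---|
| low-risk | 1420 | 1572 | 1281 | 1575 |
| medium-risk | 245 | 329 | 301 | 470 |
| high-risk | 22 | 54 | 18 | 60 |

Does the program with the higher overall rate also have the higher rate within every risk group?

Yes

Low-risk: the mentoring program 1420/1572 = 90.3%, Program B 1281/1575 = 81.3% → the mentoring program
Medium-risk: the mentoring program 245/329 = 74.5%, Program B 301/470 = 64.0% → the mentoring program
High-risk: the mentoring program 22/54 = 40.7%, Program B 18/60 = 30.0% → the mentoring program
Overall: the mentoring program 1687/1955 = 86.3%, Program B 1600/2105 = 76.0% → the mentoring program
The mentoring program wins overall and in every risk group — no reversal.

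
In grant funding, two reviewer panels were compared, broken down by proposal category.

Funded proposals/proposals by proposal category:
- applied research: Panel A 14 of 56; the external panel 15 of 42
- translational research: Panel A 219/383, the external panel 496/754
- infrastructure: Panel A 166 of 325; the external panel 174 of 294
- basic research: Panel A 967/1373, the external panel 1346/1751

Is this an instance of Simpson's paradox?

Applied research: Panel A 14/56 = 25.0%, the external panel 15/42 = 35.7% → the external panel
Translational research: Panel A 219/383 = 57.2%, the external panel 496/754 = 65.8% → the external panel
Infrastructure: Panel A 166/325 = 51.1%, the external panel 174/294 = 59.2% → the external panel
Basic research: Panel A 967/1373 = 70.4%, the external panel 1346/1751 = 76.9% → the external panel
Overall: Panel A 1366/2137 = 63.9%, the external panel 2031/2841 = 71.5% → the external panel
The external panel wins overall and in every proposal group — no reversal.

No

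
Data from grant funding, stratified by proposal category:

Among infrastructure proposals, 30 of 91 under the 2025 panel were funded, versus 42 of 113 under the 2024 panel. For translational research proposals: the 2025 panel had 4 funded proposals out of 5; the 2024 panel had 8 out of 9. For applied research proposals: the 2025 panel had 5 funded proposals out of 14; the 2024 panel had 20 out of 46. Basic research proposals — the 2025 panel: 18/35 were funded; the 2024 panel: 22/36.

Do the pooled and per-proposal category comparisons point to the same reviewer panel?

Yes

Infrastructure: the 2025 panel 30/91 = 33.0%, the 2024 panel 42/113 = 37.2% → the 2024 panel
Translational research: the 2025 panel 4/5 = 80.0%, the 2024 panel 8/9 = 88.9% → the 2024 panel
Applied research: the 2025 panel 5/14 = 35.7%, the 2024 panel 20/46 = 43.5% → the 2024 panel
Basic research: the 2025 panel 18/35 = 51.4%, the 2024 panel 22/36 = 61.1% → the 2024 panel
Overall: the 2025 panel 57/145 = 39.3%, the 2024 panel 92/204 = 45.1% → the 2024 panel
The 2024 panel wins overall and in every proposal group — no reversal.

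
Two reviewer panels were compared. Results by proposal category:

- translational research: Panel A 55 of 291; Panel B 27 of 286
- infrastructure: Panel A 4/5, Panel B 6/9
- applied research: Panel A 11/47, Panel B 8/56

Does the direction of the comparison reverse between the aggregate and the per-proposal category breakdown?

No

Translational research: Panel A 55/291 = 18.9%, Panel B 27/286 = 9.4% → Panel A
Infrastructure: Panel A 4/5 = 80.0%, Panel B 6/9 = 66.7% → Panel A
Applied research: Panel A 11/47 = 23.4%, Panel B 8/56 = 14.3% → Panel A
Overall: Panel A 70/343 = 20.4%, Panel B 41/351 = 11.7% → Panel A
Panel A wins overall and in every proposal group — no reversal.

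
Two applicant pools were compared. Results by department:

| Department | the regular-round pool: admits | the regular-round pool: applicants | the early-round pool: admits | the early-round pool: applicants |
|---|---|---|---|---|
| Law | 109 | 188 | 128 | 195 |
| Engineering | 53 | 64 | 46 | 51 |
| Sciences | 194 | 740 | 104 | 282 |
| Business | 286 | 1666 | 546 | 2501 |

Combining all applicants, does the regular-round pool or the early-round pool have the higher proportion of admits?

the early-round pool

Law: the regular-round pool 109/188 = 58.0%, the early-round pool 128/195 = 65.6% → the early-round pool
Engineering: the regular-round pool 53/64 = 82.8%, the early-round pool 46/51 = 90.2% → the early-round pool
Sciences: the regular-round pool 194/740 = 26.2%, the early-round pool 104/282 = 36.9% → the early-round pool
Business: the regular-round pool 286/1666 = 17.2%, the early-round pool 546/2501 = 21.8% → the early-round pool
Overall: the regular-round pool 642/2658 = 24.2%, the early-round pool 824/3029 = 27.2% → the early-round pool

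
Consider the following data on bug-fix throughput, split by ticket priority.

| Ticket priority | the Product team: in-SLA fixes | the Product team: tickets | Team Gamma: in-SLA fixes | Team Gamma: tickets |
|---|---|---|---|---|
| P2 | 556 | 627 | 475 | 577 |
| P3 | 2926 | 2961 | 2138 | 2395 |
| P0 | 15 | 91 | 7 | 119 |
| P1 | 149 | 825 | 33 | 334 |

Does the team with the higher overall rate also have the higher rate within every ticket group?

P2: the Product team 556/627 = 88.7%, Team Gamma 475/577 = 82.3% → the Product team
P3: the Product team 2926/2961 = 98.8%, Team Gamma 2138/2395 = 89.3% → the Product team
P0: the Product team 15/91 = 16.5%, Team Gamma 7/119 = 5.9% → the Product team
P1: the Product team 149/825 = 18.1%, Team Gamma 33/334 = 9.9% → the Product team
Overall: the Product team 3646/4504 = 81.0%, Team Gamma 2653/3425 = 77.5% → the Product team
The Product team wins overall and in every ticket group — no reversal.

Yes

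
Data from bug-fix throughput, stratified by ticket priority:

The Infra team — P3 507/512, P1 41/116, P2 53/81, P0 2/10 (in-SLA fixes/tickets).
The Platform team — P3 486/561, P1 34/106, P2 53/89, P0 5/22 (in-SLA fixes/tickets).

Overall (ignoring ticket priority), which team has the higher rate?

P3: the Infra team 507/512 = 99.0%, the Platform team 486/561 = 86.6% → the Infra team
P1: the Infra team 41/116 = 35.3%, the Platform team 34/106 = 32.1% → the Infra team
P2: the Infra team 53/81 = 65.4%, the Platform team 53/89 = 59.6% → the Infra team
P0: the Infra team 2/10 = 20.0%, the Platform team 5/22 = 22.7% → the Platform team
Overall: the Infra team 603/719 = 83.9%, the Platform team 578/778 = 74.3% → the Infra team
(Neither sweeps every ticket group, but the Infra team has the higher pooled rate.)

the Infra team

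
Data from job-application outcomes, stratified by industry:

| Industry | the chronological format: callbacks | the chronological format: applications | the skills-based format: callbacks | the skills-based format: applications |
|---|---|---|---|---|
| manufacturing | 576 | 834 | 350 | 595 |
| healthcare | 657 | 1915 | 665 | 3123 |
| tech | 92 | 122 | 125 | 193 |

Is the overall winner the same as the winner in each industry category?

Manufacturing: the chronological format 576/834 = 69.1%, the skills-based format 350/595 = 58.8% → the chronological format
Healthcare: the chronological format 657/1915 = 34.3%, the skills-based format 665/3123 = 21.3% → the chronological format
Tech: the chronological format 92/122 = 75.4%, the skills-based format 125/193 = 64.8% → the chronological format
Overall: the chronological format 1325/2871 = 46.2%, the skills-based format 1140/3911 = 29.1% → the chronological format
The chronological format wins overall and in every industry group — no reversal.

Yes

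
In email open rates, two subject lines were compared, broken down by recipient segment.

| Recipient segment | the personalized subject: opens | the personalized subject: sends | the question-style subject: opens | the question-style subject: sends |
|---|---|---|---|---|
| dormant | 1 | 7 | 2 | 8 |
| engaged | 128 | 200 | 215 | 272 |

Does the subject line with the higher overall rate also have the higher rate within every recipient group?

Yes

Dormant: the personalized subject 1/7 = 14.3%, the question-style subject 2/8 = 25.0% → the question-style subject
Engaged: the personalized subject 128/200 = 64.0%, the question-style subject 215/272 = 79.0% → the question-style subject
Overall: the personalized subject 129/207 = 62.3%, the question-style subject 217/280 = 77.5% → the question-style subject
The question-style subject wins overall and in every recipient group — no reversal.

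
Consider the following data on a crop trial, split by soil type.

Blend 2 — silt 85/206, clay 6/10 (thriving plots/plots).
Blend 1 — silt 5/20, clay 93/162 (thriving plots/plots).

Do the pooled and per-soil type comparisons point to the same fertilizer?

Silt: Blend 2 85/206 = 41.3%, Blend 1 5/20 = 25.0% → Blend 2
Clay: Blend 2 6/10 = 60.0%, Blend 1 93/162 = 57.4% → Blend 2
Overall: Blend 2 91/216 = 42.1%, Blend 1 98/182 = 53.8% → Blend 1
Blend 2 wins each soil group but Blend 1 wins overall — the comparison reverses. Blend 2's plots skew toward silt, which has a lower base rate.

No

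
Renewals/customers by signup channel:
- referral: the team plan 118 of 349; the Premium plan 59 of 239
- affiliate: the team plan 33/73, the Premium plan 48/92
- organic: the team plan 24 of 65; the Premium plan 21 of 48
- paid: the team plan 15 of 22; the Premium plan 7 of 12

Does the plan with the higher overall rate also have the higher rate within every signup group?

Referral: the team plan 118/349 = 33.8%, the Premium plan 59/239 = 24.7% → the team plan
Affiliate: the team plan 33/73 = 45.2%, the Premium plan 48/92 = 52.2% → the Premium plan
Organic: the team plan 24/65 = 36.9%, the Premium plan 21/48 = 43.8% → the Premium plan
Paid: the team plan 15/22 = 68.2%, the Premium plan 7/12 = 58.3% → the team plan
Overall: the team plan 190/509 = 37.3%, the Premium plan 135/391 = 34.5% → the team plan
Neither sweeps: the team plan wins 2 of 4 groups, the Premium plan wins 2. The team plan wins overall but not every group — no Simpson reversal.

No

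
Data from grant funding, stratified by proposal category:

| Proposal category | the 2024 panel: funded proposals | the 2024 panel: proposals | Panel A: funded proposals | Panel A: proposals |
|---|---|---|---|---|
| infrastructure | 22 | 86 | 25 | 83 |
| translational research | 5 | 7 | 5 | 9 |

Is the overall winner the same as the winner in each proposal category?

Infrastructure: the 2024 panel 22/86 = 25.6%, Panel A 25/83 = 30.1% → Panel A
Translational research: the 2024 panel 5/7 = 71.4%, Panel A 5/9 = 55.6% → the 2024 panel
Overall: the 2024 panel 27/93 = 29.0%, Panel A 30/92 = 32.6% → Panel A
Neither sweeps: the 2024 panel wins 1 of 2 groups, Panel A wins 1. Panel A wins overall but not every group — no Simpson reversal.

No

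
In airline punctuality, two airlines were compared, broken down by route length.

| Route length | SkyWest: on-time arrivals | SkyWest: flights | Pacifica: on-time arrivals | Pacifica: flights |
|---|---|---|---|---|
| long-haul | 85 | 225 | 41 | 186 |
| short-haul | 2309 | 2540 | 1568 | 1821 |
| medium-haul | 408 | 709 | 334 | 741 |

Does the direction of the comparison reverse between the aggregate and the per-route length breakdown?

Long-haul: SkyWest 85/225 = 37.8%, Pacifica 41/186 = 22.0% → SkyWest
Short-haul: SkyWest 2309/2540 = 90.9%, Pacifica 1568/1821 = 86.1% → SkyWest
Medium-haul: SkyWest 408/709 = 57.5%, Pacifica 334/741 = 45.1% → SkyWest
Overall: SkyWest 2802/3474 = 80.7%, Pacifica 1943/2748 = 70.7% → SkyWest
SkyWest wins overall and in every route group — no reversal.

No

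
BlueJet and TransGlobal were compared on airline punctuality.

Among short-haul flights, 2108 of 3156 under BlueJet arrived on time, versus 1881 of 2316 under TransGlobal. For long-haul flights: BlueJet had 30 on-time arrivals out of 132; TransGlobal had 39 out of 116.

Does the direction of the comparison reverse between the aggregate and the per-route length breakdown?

Short-haul: BlueJet 2108/3156 = 66.8%, TransGlobal 1881/2316 = 81.2% → TransGlobal
Long-haul: BlueJet 30/132 = 22.7%, TransGlobal 39/116 = 33.6% → TransGlobal
Overall: BlueJet 2138/3288 = 65.0%, TransGlobal 1920/2432 = 78.9% → TransGlobal
TransGlobal wins overall and in every route group — no reversal.

No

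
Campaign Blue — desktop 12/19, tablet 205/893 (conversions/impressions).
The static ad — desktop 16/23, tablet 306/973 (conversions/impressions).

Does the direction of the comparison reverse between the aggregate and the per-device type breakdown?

No

Desktop: Campaign Blue 12/19 = 63.2%, the static ad 16/23 = 69.6% → the static ad
Tablet: Campaign Blue 205/893 = 23.0%, the static ad 306/973 = 31.4% → the static ad
Overall: Campaign Blue 217/912 = 23.8%, the static ad 322/996 = 32.3% → the static ad
The static ad wins overall and in every device group — no reversal.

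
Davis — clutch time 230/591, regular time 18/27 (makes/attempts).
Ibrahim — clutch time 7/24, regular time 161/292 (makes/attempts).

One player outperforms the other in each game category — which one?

Davis

Clutch time: Davis 230/591 = 38.9%, Ibrahim 7/24 = 29.2% → Davis
Regular time: Davis 18/27 = 66.7%, Ibrahim 161/292 = 55.1% → Davis
Davis has the higher rate in both groups.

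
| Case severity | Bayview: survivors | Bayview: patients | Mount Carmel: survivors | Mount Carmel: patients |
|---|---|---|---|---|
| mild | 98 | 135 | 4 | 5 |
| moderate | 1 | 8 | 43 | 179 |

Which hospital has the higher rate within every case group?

Mount Carmel

Mild: Bayview 98/135 = 72.6%, Mount Carmel 4/5 = 80.0% → Mount Carmel
Moderate: Bayview 1/8 = 12.5%, Mount Carmel 43/179 = 24.0% → Mount Carmel
Mount Carmel has the higher rate in both groups.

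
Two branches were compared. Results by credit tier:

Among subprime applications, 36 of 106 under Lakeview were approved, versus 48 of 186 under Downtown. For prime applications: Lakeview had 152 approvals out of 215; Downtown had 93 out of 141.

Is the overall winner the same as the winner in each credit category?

Yes

Subprime: Lakeview 36/106 = 34.0%, Downtown 48/186 = 25.8% → Lakeview
Prime: Lakeview 152/215 = 70.7%, Downtown 93/141 = 66.0% → Lakeview
Overall: Lakeview 188/321 = 58.6%, Downtown 141/327 = 43.1% → Lakeview
Lakeview wins overall and in every credit group — no reversal.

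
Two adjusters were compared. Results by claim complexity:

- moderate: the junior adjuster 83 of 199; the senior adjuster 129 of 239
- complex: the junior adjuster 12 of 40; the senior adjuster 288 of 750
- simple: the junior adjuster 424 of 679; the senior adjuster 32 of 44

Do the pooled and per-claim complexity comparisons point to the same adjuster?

No

Moderate: the junior adjuster 83/199 = 41.7%, the senior adjuster 129/239 = 54.0% → the senior adjuster
Complex: the junior adjuster 12/40 = 30.0%, the senior adjuster 288/750 = 38.4% → the senior adjuster
Simple: the junior adjuster 424/679 = 62.4%, the senior adjuster 32/44 = 72.7% → the senior adjuster
Overall: the junior adjuster 519/918 = 56.5%, the senior adjuster 449/1033 = 43.5% → the junior adjuster
The senior adjuster wins each claim group but the junior adjuster wins overall — the comparison reverses. The senior adjuster's claims skew toward complex, which has a lower base rate.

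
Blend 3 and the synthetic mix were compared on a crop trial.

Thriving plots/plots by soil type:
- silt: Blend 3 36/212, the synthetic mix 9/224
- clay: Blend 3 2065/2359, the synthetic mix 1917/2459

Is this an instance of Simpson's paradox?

No

Silt: Blend 3 36/212 = 17.0%, the synthetic mix 9/224 = 4.0% → Blend 3
Clay: Blend 3 2065/2359 = 87.5%, the synthetic mix 1917/2459 = 78.0% → Blend 3
Overall: Blend 3 2101/2571 = 81.7%, the synthetic mix 1926/2683 = 71.8% → Blend 3
Blend 3 wins overall and in every soil group — no reversal.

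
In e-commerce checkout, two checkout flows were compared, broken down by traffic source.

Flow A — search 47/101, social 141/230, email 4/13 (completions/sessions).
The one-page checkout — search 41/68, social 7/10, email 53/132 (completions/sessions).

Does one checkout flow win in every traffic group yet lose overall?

Yes

Search: Flow A 47/101 = 46.5%, the one-page checkout 41/68 = 60.3% → the one-page checkout
Social: Flow A 141/230 = 61.3%, the one-page checkout 7/10 = 70.0% → the one-page checkout
Email: Flow A 4/13 = 30.8%, the one-page checkout 53/132 = 40.2% → the one-page checkout
Overall: Flow A 192/344 = 55.8%, the one-page checkout 101/210 = 48.1% → Flow A
The one-page checkout wins each traffic group but Flow A wins overall — the comparison reverses. The one-page checkout's sessions skew toward email, which has a lower base rate.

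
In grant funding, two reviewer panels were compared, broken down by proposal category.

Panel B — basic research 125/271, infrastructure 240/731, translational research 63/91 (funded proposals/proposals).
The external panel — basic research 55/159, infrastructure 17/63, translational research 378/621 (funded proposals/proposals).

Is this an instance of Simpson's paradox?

Yes

Basic research: Panel B 125/271 = 46.1%, the external panel 55/159 = 34.6% → Panel B
Infrastructure: Panel B 240/731 = 32.8%, the external panel 17/63 = 27.0% → Panel B
Translational research: Panel B 63/91 = 69.2%, the external panel 378/621 = 60.9% → Panel B
Overall: Panel B 428/1093 = 39.2%, the external panel 450/843 = 53.4% → the external panel
Panel B wins each proposal group but the external panel wins overall — the comparison reverses. Panel B's proposals skew toward infrastructure, which has a lower base rate.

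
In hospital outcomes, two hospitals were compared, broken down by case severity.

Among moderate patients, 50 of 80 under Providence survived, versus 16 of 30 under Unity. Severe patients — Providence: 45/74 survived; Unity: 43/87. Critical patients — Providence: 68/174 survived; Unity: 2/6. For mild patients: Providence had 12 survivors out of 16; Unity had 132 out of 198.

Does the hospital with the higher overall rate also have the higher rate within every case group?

Moderate: Providence 50/80 = 62.5%, Unity 16/30 = 53.3% → Providence
Severe: Providence 45/74 = 60.8%, Unity 43/87 = 49.4% → Providence
Critical: Providence 68/174 = 39.1%, Unity 2/6 = 33.3% → Providence
Mild: Providence 12/16 = 75.0%, Unity 132/198 = 66.7% → Providence
Overall: Providence 175/344 = 50.9%, Unity 193/321 = 60.1% → Unity
Providence wins each case group but Unity wins overall — the comparison reverses. Providence's patients skew toward critical, which has a lower base rate.

No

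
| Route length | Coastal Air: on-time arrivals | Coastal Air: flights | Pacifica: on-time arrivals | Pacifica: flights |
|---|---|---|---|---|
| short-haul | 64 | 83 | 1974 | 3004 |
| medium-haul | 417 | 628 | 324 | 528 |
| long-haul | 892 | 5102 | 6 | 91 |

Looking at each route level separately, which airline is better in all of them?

Short-haul: Coastal Air 64/83 = 77.1%, Pacifica 1974/3004 = 65.7% → Coastal Air
Medium-haul: Coastal Air 417/628 = 66.4%, Pacifica 324/528 = 61.4% → Coastal Air
Long-haul: Coastal Air 892/5102 = 17.5%, Pacifica 6/91 = 6.6% → Coastal Air
Coastal Air has the higher rate in all 3 groups.

Coastal Air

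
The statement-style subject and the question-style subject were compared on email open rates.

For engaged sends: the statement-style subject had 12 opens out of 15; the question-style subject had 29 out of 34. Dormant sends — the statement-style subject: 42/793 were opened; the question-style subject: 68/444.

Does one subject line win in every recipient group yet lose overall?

Engaged: the statement-style subject 12/15 = 80.0%, the question-style subject 29/34 = 85.3% → the question-style subject
Dormant: the statement-style subject 42/793 = 5.3%, the question-style subject 68/444 = 15.3% → the question-style subject
Overall: the statement-style subject 54/808 = 6.7%, the question-style subject 97/478 = 20.3% → the question-style subject
The question-style subject wins overall and in every recipient group — no reversal.

No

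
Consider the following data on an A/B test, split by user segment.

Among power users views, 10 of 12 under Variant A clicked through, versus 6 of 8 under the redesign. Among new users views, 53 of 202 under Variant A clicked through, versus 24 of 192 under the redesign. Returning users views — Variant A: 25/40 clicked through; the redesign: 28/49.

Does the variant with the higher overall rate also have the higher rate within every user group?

Yes

Power users: Variant A 10/12 = 83.3%, the redesign 6/8 = 75.0% → Variant A
New users: Variant A 53/202 = 26.2%, the redesign 24/192 = 12.5% → Variant A
Returning users: Variant A 25/40 = 62.5%, the redesign 28/49 = 57.1% → Variant A
Overall: Variant A 88/254 = 34.6%, the redesign 58/249 = 23.3% → Variant A
Variant A wins overall and in every user group — no reversal.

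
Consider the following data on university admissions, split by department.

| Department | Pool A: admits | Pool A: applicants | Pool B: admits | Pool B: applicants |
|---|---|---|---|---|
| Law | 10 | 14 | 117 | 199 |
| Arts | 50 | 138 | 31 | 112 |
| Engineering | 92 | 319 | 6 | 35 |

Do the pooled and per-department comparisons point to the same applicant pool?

No

Law: Pool A 10/14 = 71.4%, Pool B 117/199 = 58.8% → Pool A
Arts: Pool A 50/138 = 36.2%, Pool B 31/112 = 27.7% → Pool A
Engineering: Pool A 92/319 = 28.8%, Pool B 6/35 = 17.1% → Pool A
Overall: Pool A 152/471 = 32.3%, Pool B 154/346 = 44.5% → Pool B
Pool A wins each department group but Pool B wins overall — the comparison reverses. Pool A's applicants skew toward Engineering, which has a lower base rate.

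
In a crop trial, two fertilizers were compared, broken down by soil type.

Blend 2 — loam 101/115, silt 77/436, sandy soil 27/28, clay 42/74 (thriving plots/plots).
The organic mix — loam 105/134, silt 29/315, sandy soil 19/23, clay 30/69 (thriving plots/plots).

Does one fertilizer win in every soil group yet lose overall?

No

Loam: Blend 2 101/115 = 87.8%, the organic mix 105/134 = 78.4% → Blend 2
Silt: Blend 2 77/436 = 17.7%, the organic mix 29/315 = 9.2% → Blend 2
Sandy soil: Blend 2 27/28 = 96.4%, the organic mix 19/23 = 82.6% → Blend 2
Clay: Blend 2 42/74 = 56.8%, the organic mix 30/69 = 43.5% → Blend 2
Overall: Blend 2 247/653 = 37.8%, the organic mix 183/541 = 33.8% → Blend 2
Blend 2 wins overall and in every soil group — no reversal.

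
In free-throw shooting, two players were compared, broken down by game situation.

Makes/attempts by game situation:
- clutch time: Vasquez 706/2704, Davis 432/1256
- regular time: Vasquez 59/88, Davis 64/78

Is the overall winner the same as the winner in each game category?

Clutch time: Vasquez 706/2704 = 26.1%, Davis 432/1256 = 34.4% → Davis
Regular time: Vasquez 59/88 = 67.0%, Davis 64/78 = 82.1% → Davis
Overall: Vasquez 765/2792 = 27.4%, Davis 496/1334 = 37.2% → Davis
Davis wins overall and in every game group — no reversal.

Yes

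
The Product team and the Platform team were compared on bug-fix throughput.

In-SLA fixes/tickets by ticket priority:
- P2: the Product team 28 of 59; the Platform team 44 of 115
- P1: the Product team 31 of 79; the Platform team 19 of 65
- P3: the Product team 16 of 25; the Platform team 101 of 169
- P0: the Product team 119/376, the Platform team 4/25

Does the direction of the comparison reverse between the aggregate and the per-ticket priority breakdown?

P2: the Product team 28/59 = 47.5%, the Platform team 44/115 = 38.3% → the Product team
P1: the Product team 31/79 = 39.2%, the Platform team 19/65 = 29.2% → the Product team
P3: the Product team 16/25 = 64.0%, the Platform team 101/169 = 59.8% → the Product team
P0: the Product team 119/376 = 31.6%, the Platform team 4/25 = 16.0% → the Product team
Overall: the Product team 194/539 = 36.0%, the Platform team 168/374 = 44.9% → the Platform team
The Product team wins each ticket group but the Platform team wins overall — the comparison reverses. The Product team's tickets skew toward P0, which has a lower base rate.

Yes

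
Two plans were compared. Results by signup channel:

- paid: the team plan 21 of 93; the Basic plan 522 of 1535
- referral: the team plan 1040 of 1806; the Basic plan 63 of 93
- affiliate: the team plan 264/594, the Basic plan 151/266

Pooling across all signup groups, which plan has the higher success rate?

the team plan

Paid: the team plan 21/93 = 22.6%, the Basic plan 522/1535 = 34.0% → the Basic plan
Referral: the team plan 1040/1806 = 57.6%, the Basic plan 63/93 = 67.7% → the Basic plan
Affiliate: the team plan 264/594 = 44.4%, the Basic plan 151/266 = 56.8% → the Basic plan
Overall: the team plan 1325/2493 = 53.1%, the Basic plan 736/1894 = 38.9% → the team plan
(The Basic plan wins every signup group but the team plan wins overall — the Basic plan's customers skew toward the low-rate paid group.)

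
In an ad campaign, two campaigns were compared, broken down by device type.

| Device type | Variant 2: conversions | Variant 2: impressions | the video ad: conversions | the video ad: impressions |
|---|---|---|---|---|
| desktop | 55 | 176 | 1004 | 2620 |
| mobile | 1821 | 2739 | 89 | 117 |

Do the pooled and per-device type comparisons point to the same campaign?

Desktop: Variant 2 55/176 = 31.2%, the video ad 1004/2620 = 38.3% → the video ad
Mobile: Variant 2 1821/2739 = 66.5%, the video ad 89/117 = 76.1% → the video ad
Overall: Variant 2 1876/2915 = 64.4%, the video ad 1093/2737 = 39.9% → Variant 2
The video ad wins each device group but Variant 2 wins overall — the comparison reverses. The video ad's impressions skew toward desktop, which has a lower base rate.

No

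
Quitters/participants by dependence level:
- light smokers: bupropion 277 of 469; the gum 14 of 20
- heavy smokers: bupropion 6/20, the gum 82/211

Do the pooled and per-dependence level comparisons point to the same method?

Light smokers: bupropion 277/469 = 59.1%, the gum 14/20 = 70.0% → the gum
Heavy smokers: bupropion 6/20 = 30.0%, the gum 82/211 = 38.9% → the gum
Overall: bupropion 283/489 = 57.9%, the gum 96/231 = 41.6% → bupropion
The gum wins each dependence group but bupropion wins overall — the comparison reverses. The gum's participants skew toward heavy smokers, which has a lower base rate.

No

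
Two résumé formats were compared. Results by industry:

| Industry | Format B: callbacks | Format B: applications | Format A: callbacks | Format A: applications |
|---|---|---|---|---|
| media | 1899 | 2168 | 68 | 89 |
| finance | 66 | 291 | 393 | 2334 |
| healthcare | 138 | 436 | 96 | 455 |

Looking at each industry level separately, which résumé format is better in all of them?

Format B

Media: Format B 1899/2168 = 87.6%, Format A 68/89 = 76.4% → Format B
Finance: Format B 66/291 = 22.7%, Format A 393/2334 = 16.8% → Format B
Healthcare: Format B 138/436 = 31.7%, Format A 96/455 = 21.1% → Format B
Format B has the higher rate in all 3 groups.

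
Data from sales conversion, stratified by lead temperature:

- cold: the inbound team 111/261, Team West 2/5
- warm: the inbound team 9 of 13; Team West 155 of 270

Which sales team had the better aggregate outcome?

Cold: the inbound team 111/261 = 42.5%, Team West 2/5 = 40.0% → the inbound team
Warm: the inbound team 9/13 = 69.2%, Team West 155/270 = 57.4% → the inbound team
Overall: the inbound team 120/274 = 43.8%, Team West 157/275 = 57.1% → Team West
(The inbound team wins every lead group but Team West wins overall — the inbound team's leads skew toward the low-rate cold group.)

Team West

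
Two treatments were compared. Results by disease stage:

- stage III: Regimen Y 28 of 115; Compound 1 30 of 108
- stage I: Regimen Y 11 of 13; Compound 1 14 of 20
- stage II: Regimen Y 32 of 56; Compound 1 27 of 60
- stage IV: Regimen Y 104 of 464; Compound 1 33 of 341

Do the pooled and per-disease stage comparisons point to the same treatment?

No

Stage III: Regimen Y 28/115 = 24.3%, Compound 1 30/108 = 27.8% → Compound 1
Stage I: Regimen Y 11/13 = 84.6%, Compound 1 14/20 = 70.0% → Regimen Y
Stage II: Regimen Y 32/56 = 57.1%, Compound 1 27/60 = 45.0% → Regimen Y
Stage IV: Regimen Y 104/464 = 22.4%, Compound 1 33/341 = 9.7% → Regimen Y
Overall: Regimen Y 175/648 = 27.0%, Compound 1 104/529 = 19.7% → Regimen Y
Neither sweeps: Regimen Y wins 3 of 4 groups, Compound 1 wins 1. Regimen Y wins overall but not every group — no Simpson reversal.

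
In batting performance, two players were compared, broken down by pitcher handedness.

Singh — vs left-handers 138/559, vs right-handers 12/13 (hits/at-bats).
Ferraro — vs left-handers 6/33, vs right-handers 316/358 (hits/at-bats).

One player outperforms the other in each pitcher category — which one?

Vs left-handers: Singh 138/559 = 24.7%, Ferraro 6/33 = 18.2% → Singh
Vs right-handers: Singh 12/13 = 92.3%, Ferraro 316/358 = 88.3% → Singh
Singh has the higher rate in both groups.

Singh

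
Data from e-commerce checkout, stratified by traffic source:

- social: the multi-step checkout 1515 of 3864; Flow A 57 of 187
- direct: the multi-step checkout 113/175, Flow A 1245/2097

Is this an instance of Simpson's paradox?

Social: the multi-step checkout 1515/3864 = 39.2%, Flow A 57/187 = 30.5% → the multi-step checkout
Direct: the multi-step checkout 113/175 = 64.6%, Flow A 1245/2097 = 59.4% → the multi-step checkout
Overall: the multi-step checkout 1628/4039 = 40.3%, Flow A 1302/2284 = 57.0% → Flow A
The multi-step checkout wins each traffic group but Flow A wins overall — the comparison reverses. The multi-step checkout's sessions skew toward social, which has a lower base rate.

Yes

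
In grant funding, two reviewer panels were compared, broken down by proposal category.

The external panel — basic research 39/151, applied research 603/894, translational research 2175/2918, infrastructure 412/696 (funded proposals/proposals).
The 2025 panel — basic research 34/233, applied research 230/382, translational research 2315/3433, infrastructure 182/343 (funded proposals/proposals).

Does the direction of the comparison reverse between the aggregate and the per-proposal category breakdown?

No

Basic research: the external panel 39/151 = 25.8%, the 2025 panel 34/233 = 14.6% → the external panel
Applied research: the external panel 603/894 = 67.4%, the 2025 panel 230/382 = 60.2% → the external panel
Translational research: the external panel 2175/2918 = 74.5%, the 2025 panel 2315/3433 = 67.4% → the external panel
Infrastructure: the external panel 412/696 = 59.2%, the 2025 panel 182/343 = 53.1% → the external panel
Overall: the external panel 3229/4659 = 69.3%, the 2025 panel 2761/4391 = 62.9% → the external panel
The external panel wins overall and in every proposal group — no reversal.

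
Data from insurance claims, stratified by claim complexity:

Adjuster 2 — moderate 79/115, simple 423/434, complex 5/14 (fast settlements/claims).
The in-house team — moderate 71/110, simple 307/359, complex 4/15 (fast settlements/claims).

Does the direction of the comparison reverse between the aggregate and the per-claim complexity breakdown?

No

Moderate: Adjuster 2 79/115 = 68.7%, the in-house team 71/110 = 64.5% → Adjuster 2
Simple: Adjuster 2 423/434 = 97.5%, the in-house team 307/359 = 85.5% → Adjuster 2
Complex: Adjuster 2 5/14 = 35.7%, the in-house team 4/15 = 26.7% → Adjuster 2
Overall: Adjuster 2 507/563 = 90.1%, the in-house team 382/484 = 78.9% → Adjuster 2
Adjuster 2 wins overall and in every claim group — no reversal.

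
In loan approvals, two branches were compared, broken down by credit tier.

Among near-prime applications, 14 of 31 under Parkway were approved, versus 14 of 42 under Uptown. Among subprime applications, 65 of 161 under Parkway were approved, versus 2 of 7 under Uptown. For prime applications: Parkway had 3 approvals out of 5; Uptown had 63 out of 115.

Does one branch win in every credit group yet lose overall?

Yes

Near-prime: Parkway 14/31 = 45.2%, Uptown 14/42 = 33.3% → Parkway
Subprime: Parkway 65/161 = 40.4%, Uptown 2/7 = 28.6% → Parkway
Prime: Parkway 3/5 = 60.0%, Uptown 63/115 = 54.8% → Parkway
Overall: Parkway 82/197 = 41.6%, Uptown 79/164 = 48.2% → Uptown
Parkway wins each credit group but Uptown wins overall — the comparison reverses. Parkway's applications skew toward subprime, which has a lower base rate.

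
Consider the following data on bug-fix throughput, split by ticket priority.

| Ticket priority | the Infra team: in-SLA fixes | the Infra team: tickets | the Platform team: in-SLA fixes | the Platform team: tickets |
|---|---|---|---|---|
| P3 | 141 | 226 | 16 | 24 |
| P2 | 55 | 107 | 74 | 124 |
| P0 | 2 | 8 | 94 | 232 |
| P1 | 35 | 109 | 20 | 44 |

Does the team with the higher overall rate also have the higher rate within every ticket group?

No

P3: the Infra team 141/226 = 62.4%, the Platform team 16/24 = 66.7% → the Platform team
P2: the Infra team 55/107 = 51.4%, the Platform team 74/124 = 59.7% → the Platform team
P0: the Infra team 2/8 = 25.0%, the Platform team 94/232 = 40.5% → the Platform team
P1: the Infra team 35/109 = 32.1%, the Platform team 20/44 = 45.5% → the Platform team
Overall: the Infra team 233/450 = 51.8%, the Platform team 204/424 = 48.1% → the Infra team
The Platform team wins each ticket group but the Infra team wins overall — the comparison reverses. The Platform team's tickets skew toward P0, which has a lower base rate.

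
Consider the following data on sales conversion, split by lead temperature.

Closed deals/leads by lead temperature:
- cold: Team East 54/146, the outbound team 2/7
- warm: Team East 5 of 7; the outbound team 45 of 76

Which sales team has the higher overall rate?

Cold: Team East 54/146 = 37.0%, the outbound team 2/7 = 28.6% → Team East
Warm: Team East 5/7 = 71.4%, the outbound team 45/76 = 59.2% → Team East
Overall: Team East 59/153 = 38.6%, the outbound team 47/83 = 56.6% → the outbound team
(Team East wins every lead group but the outbound team wins overall — Team East's leads skew toward the low-rate cold group.)

the outbound team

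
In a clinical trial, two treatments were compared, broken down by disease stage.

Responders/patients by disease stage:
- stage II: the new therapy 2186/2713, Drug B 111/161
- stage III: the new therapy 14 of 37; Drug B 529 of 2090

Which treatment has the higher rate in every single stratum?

Stage II: the new therapy 2186/2713 = 80.6%, Drug B 111/161 = 68.9% → the new therapy
Stage III: the new therapy 14/37 = 37.8%, Drug B 529/2090 = 25.3% → the new therapy
The new therapy has the higher rate in both groups.

the new therapy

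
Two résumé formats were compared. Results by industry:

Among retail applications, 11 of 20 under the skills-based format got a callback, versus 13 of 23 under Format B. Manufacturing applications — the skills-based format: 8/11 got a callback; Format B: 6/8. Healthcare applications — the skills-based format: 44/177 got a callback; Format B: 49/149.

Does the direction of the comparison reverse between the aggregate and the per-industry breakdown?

No

Retail: the skills-based format 11/20 = 55.0%, Format B 13/23 = 56.5% → Format B
Manufacturing: the skills-based format 8/11 = 72.7%, Format B 6/8 = 75.0% → Format B
Healthcare: the skills-based format 44/177 = 24.9%, Format B 49/149 = 32.9% → Format B
Overall: the skills-based format 63/208 = 30.3%, Format B 68/180 = 37.8% → Format B
Format B wins overall and in every industry group — no reversal.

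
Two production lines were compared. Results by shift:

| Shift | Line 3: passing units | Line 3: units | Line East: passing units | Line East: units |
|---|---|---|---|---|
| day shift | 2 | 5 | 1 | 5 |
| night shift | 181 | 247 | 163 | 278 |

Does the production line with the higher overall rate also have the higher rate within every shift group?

Day shift: Line 3 2/5 = 40.0%, Line East 1/5 = 20.0% → Line 3
Night shift: Line 3 181/247 = 73.3%, Line East 163/278 = 58.6% → Line 3
Overall: Line 3 183/252 = 72.6%, Line East 164/283 = 58.0% → Line 3
Line 3 wins overall and in every shift group — no reversal.

Yes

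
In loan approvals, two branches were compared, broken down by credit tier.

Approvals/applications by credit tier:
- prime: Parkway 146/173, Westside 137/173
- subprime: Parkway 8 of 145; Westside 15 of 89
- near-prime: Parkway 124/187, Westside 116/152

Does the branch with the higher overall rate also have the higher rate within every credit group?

Prime: Parkway 146/173 = 84.4%, Westside 137/173 = 79.2% → Parkway
Subprime: Parkway 8/145 = 5.5%, Westside 15/89 = 16.9% → Westside
Near-prime: Parkway 124/187 = 66.3%, Westside 116/152 = 76.3% → Westside
Overall: Parkway 278/505 = 55.0%, Westside 268/414 = 64.7% → Westside
Neither sweeps: Parkway wins 1 of 3 groups, Westside wins 2. Westside wins overall but not every group — no Simpson reversal.

No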